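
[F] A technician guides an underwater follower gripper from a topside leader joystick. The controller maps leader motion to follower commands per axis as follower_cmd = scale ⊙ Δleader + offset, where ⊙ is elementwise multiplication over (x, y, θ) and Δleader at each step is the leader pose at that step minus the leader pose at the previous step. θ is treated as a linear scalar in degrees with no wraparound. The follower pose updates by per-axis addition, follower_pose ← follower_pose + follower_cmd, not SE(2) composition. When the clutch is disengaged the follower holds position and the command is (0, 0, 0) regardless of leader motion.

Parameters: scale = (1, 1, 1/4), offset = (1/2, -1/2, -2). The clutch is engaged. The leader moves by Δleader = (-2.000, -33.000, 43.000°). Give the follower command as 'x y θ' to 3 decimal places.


-1.500 -33.500 8.750

axis x: 1·-2.000 + 1/2 = -1.500
axis y: 1·-33.000 + -1/2 = -33.500
axis θ: 1/4·43.000 + -2 = 8.750


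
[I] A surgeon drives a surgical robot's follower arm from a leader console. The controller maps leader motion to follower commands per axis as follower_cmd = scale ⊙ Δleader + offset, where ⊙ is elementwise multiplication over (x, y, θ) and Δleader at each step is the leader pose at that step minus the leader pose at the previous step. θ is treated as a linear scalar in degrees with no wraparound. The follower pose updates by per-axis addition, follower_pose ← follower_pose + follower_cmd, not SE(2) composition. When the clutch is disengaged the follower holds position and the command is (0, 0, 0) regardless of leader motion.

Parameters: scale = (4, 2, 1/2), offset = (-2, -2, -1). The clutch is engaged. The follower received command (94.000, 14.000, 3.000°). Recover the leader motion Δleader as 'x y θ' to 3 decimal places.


24.000 8.000 8.000

axis x: (94.000 − -2) / (4) = 24.000
axis y: (14.000 − -2) / (2) = 8.000
axis θ: (3.000 − -1) / (1/2) = 8.000


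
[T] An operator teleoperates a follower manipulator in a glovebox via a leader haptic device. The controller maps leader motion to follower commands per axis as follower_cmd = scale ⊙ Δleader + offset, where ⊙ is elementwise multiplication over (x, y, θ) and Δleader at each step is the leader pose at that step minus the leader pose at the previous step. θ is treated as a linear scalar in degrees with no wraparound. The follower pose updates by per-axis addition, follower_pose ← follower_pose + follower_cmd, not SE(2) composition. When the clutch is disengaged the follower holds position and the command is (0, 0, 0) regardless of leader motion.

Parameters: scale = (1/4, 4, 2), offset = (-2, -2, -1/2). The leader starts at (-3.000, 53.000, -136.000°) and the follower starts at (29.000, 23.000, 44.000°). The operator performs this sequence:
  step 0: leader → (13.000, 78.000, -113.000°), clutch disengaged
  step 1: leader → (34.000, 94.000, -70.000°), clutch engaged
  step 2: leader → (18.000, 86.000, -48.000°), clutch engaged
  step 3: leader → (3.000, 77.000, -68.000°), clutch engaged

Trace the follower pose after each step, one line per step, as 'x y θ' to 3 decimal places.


29.000 23.000 44.000
32.250 85.000 129.500
26.250 51.000 173.000
20.500 13.000 132.500

step 0: Δleader=(16.000, 25.000, 23.000°), disengaged; cmd=(0,0,0) → follower holds at (29.000, 23.000, 44.000°)
step 1: Δleader=(21.000, 16.000, 43.000°), engaged; cmd=(3.250, 62.000, 85.500°) → follower=(32.250, 85.000, 129.500°)
step 2: Δleader=(-16.000, -8.000, 22.000°), engaged; cmd=(-6.000, -34.000, 43.500°) → follower=(26.250, 51.000, 173.000°)
step 3: Δleader=(-15.000, -9.000, -20.000°), engaged; cmd=(-5.750, -38.000, -40.500°) → follower=(20.500, 13.000, 132.500°)


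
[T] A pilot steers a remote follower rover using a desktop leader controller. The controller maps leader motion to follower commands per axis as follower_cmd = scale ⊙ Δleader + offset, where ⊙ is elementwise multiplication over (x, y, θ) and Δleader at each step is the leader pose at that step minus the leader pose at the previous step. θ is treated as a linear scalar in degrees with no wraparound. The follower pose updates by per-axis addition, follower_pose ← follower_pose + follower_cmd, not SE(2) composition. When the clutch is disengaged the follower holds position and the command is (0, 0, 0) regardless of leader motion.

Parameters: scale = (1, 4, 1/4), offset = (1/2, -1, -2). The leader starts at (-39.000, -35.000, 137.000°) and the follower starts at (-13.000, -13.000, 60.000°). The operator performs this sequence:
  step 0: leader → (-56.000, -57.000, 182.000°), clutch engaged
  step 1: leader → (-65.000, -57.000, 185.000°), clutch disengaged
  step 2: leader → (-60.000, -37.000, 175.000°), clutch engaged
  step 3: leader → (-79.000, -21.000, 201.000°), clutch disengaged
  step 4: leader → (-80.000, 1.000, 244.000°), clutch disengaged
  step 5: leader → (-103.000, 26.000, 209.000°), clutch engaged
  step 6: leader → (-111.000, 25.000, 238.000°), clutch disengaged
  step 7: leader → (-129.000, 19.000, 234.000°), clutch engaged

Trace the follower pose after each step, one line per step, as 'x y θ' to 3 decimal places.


step 0: Δleader=(-17.000, -22.000, 45.000°), engaged; cmd=(-16.500, -89.000, 9.250°) → follower=(-29.500, -102.000, 69.250°)
step 1: Δleader=(-9.000, 0.000, 3.000°), disengaged; cmd=(0,0,0) → follower holds at (-29.500, -102.000, 69.250°)
step 2: Δleader=(5.000, 20.000, -10.000°), engaged; cmd=(5.500, 79.000, -4.500°) → follower=(-24.000, -23.000, 64.750°)
step 3: Δleader=(-19.000, 16.000, 26.000°), disengaged; cmd=(0,0,0) → follower holds at (-24.000, -23.000, 64.750°)
step 4: Δleader=(-1.000, 22.000, 43.000°), disengaged; cmd=(0,0,0) → follower holds at (-24.000, -23.000, 64.750°)
step 5: Δleader=(-23.000, 25.000, -35.000°), engaged; cmd=(-22.500, 99.000, -10.750°) → follower=(-46.500, 76.000, 54.000°)
step 6: Δleader=(-8.000, -1.000, 29.000°), disengaged; cmd=(0,0,0) → follower holds at (-46.500, 76.000, 54.000°)
step 7: Δleader=(-18.000, -6.000, -4.000°), engaged; cmd=(-17.500, -25.000, -3.000°) → follower=(-64.000, 51.000, 51.000°)

-29.500 -102.000 69.250
-29.500 -102.000 69.250
-24.000 -23.000 64.750
-24.000 -23.000 64.750
-24.000 -23.000 64.750
-46.500 76.000 54.000
-46.500 76.000 54.000
-64.000 51.000 51.000


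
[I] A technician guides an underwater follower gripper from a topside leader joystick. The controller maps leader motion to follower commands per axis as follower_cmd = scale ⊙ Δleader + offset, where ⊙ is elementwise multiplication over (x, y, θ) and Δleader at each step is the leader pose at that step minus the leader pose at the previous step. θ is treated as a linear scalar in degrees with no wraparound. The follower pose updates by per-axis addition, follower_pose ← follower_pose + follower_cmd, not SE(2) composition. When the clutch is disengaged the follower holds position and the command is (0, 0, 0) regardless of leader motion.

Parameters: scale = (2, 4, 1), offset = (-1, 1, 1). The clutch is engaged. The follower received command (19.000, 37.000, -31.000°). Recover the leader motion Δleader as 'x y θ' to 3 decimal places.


axis x: (19.000 − -1) / (2) = 10.000
axis y: (37.000 − 1) / (4) = 9.000
axis θ: (-31.000 − 1) / (1) = -32.000

10.000 9.000 -32.000


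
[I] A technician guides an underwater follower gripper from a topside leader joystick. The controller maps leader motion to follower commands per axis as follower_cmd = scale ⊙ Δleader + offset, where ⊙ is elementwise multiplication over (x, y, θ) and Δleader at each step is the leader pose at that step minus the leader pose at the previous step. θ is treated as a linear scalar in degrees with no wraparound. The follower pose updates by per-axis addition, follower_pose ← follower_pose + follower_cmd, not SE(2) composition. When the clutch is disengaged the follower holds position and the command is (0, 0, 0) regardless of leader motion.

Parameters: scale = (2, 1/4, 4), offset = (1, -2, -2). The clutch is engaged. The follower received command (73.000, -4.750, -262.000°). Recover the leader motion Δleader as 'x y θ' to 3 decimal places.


36.000 -11.000 -65.000

axis x: (73.000 − 1) / (2) = 36.000
axis y: (-4.750 − -2) / (1/4) = -11.000
axis θ: (-262.000 − -2) / (4) = -65.000


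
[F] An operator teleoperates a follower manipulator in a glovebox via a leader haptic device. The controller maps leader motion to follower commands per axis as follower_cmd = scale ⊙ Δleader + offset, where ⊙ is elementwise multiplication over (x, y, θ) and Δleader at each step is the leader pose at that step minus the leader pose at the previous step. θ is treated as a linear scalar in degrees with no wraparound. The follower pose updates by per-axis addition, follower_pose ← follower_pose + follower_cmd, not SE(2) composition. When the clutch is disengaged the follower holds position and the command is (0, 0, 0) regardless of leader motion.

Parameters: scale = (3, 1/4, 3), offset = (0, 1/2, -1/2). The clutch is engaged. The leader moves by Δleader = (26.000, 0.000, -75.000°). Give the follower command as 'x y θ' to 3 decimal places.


axis x: 3·26.000 + 0 = 78.000
axis y: 1/4·0.000 + 1/2 = 0.500
axis θ: 3·-75.000 + -1/2 = -225.500

78.000 0.500 -225.500


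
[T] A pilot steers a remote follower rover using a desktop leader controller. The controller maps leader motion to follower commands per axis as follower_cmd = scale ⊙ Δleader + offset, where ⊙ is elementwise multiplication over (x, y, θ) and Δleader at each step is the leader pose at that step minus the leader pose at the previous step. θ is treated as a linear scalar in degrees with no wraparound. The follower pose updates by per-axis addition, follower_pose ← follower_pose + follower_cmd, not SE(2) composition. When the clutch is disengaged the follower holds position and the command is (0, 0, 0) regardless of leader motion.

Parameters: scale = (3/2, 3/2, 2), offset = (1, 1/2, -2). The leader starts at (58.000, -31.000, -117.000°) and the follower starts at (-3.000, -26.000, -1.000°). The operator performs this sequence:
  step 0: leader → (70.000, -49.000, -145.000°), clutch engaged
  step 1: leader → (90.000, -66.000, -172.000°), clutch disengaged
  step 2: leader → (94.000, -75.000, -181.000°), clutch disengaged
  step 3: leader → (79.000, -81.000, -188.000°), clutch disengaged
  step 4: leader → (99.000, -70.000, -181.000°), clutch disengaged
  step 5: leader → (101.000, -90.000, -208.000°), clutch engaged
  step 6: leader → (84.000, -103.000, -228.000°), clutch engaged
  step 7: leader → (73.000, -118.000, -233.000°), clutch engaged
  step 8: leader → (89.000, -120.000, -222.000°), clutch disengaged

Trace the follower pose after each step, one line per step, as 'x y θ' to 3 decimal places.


16.000 -52.500 -59.000
16.000 -52.500 -59.000
16.000 -52.500 -59.000
16.000 -52.500 -59.000
16.000 -52.500 -59.000
20.000 -82.000 -115.000
-4.500 -101.000 -157.000
-20.000 -123.000 -169.000
-20.000 -123.000 -169.000

step 0: Δleader=(12.000, -18.000, -28.000°), engaged; cmd=(19.000, -26.500, -58.000°) → follower=(16.000, -52.500, -59.000°)
step 1: Δleader=(20.000, -17.000, -27.000°), disengaged; cmd=(0,0,0) → follower holds at (16.000, -52.500, -59.000°)
step 2: Δleader=(4.000, -9.000, -9.000°), disengaged; cmd=(0,0,0) → follower holds at (16.000, -52.500, -59.000°)
step 3: Δleader=(-15.000, -6.000, -7.000°), disengaged; cmd=(0,0,0) → follower holds at (16.000, -52.500, -59.000°)
step 4: Δleader=(20.000, 11.000, 7.000°), disengaged; cmd=(0,0,0) → follower holds at (16.000, -52.500, -59.000°)
step 5: Δleader=(2.000, -20.000, -27.000°), engaged; cmd=(4.000, -29.500, -56.000°) → follower=(20.000, -82.000, -115.000°)
step 6: Δleader=(-17.000, -13.000, -20.000°), engaged; cmd=(-24.500, -19.000, -42.000°) → follower=(-4.500, -101.000, -157.000°)
step 7: Δleader=(-11.000, -15.000, -5.000°), engaged; cmd=(-15.500, -22.000, -12.000°) → follower=(-20.000, -123.000, -169.000°)
step 8: Δleader=(16.000, -2.000, 11.000°), disengaged; cmd=(0,0,0) → follower holds at (-20.000, -123.000, -169.000°)


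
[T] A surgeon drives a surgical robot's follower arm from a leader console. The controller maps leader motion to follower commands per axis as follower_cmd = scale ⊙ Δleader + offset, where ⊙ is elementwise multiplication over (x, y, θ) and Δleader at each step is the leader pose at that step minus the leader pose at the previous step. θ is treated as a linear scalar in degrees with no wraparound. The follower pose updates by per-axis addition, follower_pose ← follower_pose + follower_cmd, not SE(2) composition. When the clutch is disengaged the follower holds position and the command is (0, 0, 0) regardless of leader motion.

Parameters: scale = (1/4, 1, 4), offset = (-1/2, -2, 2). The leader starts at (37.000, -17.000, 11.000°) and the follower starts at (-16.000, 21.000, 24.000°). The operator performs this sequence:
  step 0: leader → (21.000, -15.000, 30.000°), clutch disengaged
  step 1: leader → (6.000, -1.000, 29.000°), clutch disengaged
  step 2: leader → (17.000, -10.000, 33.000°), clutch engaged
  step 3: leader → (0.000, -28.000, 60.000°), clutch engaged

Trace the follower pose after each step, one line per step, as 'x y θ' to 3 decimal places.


-16.000 21.000 24.000
-16.000 21.000 24.000
-13.750 10.000 42.000
-18.500 -10.000 152.000

step 0: Δleader=(-16.000, 2.000, 19.000°), disengaged; cmd=(0,0,0) → follower holds at (-16.000, 21.000, 24.000°)
step 1: Δleader=(-15.000, 14.000, -1.000°), disengaged; cmd=(0,0,0) → follower holds at (-16.000, 21.000, 24.000°)
step 2: Δleader=(11.000, -9.000, 4.000°), engaged; cmd=(2.250, -11.000, 18.000°) → follower=(-13.750, 10.000, 42.000°)
step 3: Δleader=(-17.000, -18.000, 27.000°), engaged; cmd=(-4.750, -20.000, 110.000°) → follower=(-18.500, -10.000, 152.000°)


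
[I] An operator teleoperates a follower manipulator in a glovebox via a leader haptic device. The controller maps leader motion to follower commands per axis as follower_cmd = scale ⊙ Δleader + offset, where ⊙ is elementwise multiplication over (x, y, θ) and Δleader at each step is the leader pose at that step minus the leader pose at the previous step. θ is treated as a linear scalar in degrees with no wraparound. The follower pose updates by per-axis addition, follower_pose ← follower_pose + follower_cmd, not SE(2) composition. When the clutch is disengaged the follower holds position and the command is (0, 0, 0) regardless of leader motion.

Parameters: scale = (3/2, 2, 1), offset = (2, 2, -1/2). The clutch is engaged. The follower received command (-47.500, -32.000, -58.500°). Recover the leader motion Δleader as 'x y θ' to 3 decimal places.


axis x: (-47.500 − 2) / (3/2) = -33.000
axis y: (-32.000 − 2) / (2) = -17.000
axis θ: (-58.500 − -1/2) / (1) = -58.000

-33.000 -17.000 -58.000


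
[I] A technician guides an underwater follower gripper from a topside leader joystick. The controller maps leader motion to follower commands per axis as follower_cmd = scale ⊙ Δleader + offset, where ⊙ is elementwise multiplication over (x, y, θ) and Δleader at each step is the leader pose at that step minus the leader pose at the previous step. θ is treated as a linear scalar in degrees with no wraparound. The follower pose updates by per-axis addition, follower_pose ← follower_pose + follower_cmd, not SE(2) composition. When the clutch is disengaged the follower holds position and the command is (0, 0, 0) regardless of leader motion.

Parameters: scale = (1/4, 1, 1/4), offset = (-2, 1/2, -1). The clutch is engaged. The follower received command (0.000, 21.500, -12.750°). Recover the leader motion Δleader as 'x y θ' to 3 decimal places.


axis x: (0.000 − -2) / (1/4) = 8.000
axis y: (21.500 − 1/2) / (1) = 21.000
axis θ: (-12.750 − -1) / (1/4) = -47.000

8.000 21.000 -47.000


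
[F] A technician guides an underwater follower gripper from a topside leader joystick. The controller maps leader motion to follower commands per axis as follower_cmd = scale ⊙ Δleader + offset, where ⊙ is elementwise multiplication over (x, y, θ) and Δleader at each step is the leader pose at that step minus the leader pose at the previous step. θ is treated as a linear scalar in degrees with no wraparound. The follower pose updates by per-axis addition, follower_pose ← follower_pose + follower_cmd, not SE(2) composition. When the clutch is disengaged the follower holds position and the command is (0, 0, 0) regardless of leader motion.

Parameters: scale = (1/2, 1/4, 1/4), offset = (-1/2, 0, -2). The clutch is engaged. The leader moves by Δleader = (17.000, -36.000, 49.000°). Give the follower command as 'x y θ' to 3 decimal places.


8.000 -9.000 10.250

axis x: 1/2·17.000 + -1/2 = 8.000
axis y: 1/4·-36.000 + 0 = -9.000
axis θ: 1/4·49.000 + -2 = 10.250


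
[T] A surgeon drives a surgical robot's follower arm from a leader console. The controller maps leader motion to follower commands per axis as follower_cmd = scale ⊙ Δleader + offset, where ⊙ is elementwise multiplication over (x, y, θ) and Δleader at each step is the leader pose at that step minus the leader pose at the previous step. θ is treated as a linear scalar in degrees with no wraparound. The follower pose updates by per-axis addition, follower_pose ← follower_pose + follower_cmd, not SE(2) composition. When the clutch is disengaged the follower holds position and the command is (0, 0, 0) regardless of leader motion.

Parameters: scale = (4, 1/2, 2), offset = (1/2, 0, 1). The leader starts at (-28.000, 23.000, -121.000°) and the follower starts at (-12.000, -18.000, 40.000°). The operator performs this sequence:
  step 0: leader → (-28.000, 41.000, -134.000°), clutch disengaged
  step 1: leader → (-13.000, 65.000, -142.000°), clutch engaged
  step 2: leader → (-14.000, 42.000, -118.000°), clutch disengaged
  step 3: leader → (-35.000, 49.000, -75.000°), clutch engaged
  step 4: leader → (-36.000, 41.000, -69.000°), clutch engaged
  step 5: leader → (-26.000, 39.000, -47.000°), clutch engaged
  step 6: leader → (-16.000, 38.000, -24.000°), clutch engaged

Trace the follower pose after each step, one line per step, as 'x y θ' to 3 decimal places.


step 0: Δleader=(0.000, 18.000, -13.000°), disengaged; cmd=(0,0,0) → follower holds at (-12.000, -18.000, 40.000°)
step 1: Δleader=(15.000, 24.000, -8.000°), engaged; cmd=(60.500, 12.000, -15.000°) → follower=(48.500, -6.000, 25.000°)
step 2: Δleader=(-1.000, -23.000, 24.000°), disengaged; cmd=(0,0,0) → follower holds at (48.500, -6.000, 25.000°)
step 3: Δleader=(-21.000, 7.000, 43.000°), engaged; cmd=(-83.500, 3.500, 87.000°) → follower=(-35.000, -2.500, 112.000°)
step 4: Δleader=(-1.000, -8.000, 6.000°), engaged; cmd=(-3.500, -4.000, 13.000°) → follower=(-38.500, -6.500, 125.000°)
step 5: Δleader=(10.000, -2.000, 22.000°), engaged; cmd=(40.500, -1.000, 45.000°) → follower=(2.000, -7.500, 170.000°)
step 6: Δleader=(10.000, -1.000, 23.000°), engaged; cmd=(40.500, -0.500, 47.000°) → follower=(42.500, -8.000, 217.000°)

-12.000 -18.000 40.000
48.500 -6.000 25.000
48.500 -6.000 25.000
-35.000 -2.500 112.000
-38.500 -6.500 125.000
2.000 -7.500 170.000
42.500 -8.000 217.000


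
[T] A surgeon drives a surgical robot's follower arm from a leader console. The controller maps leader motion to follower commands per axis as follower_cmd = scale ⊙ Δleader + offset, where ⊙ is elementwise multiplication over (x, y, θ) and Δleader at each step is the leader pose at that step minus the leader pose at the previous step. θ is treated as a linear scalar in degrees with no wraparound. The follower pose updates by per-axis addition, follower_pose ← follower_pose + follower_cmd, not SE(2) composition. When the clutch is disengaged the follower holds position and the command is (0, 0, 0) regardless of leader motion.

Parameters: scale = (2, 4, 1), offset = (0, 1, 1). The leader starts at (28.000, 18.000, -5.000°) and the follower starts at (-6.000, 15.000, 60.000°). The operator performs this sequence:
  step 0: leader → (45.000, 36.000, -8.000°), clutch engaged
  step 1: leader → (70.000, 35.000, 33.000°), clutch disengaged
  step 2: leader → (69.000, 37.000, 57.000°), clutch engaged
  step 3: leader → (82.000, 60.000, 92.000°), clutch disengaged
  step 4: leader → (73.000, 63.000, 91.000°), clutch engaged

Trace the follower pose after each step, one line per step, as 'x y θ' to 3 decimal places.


step 0: Δleader=(17.000, 18.000, -3.000°), engaged; cmd=(34.000, 73.000, -2.000°) → follower=(28.000, 88.000, 58.000°)
step 1: Δleader=(25.000, -1.000, 41.000°), disengaged; cmd=(0,0,0) → follower holds at (28.000, 88.000, 58.000°)
step 2: Δleader=(-1.000, 2.000, 24.000°), engaged; cmd=(-2.000, 9.000, 25.000°) → follower=(26.000, 97.000, 83.000°)
step 3: Δleader=(13.000, 23.000, 35.000°), disengaged; cmd=(0,0,0) → follower holds at (26.000, 97.000, 83.000°)
step 4: Δleader=(-9.000, 3.000, -1.000°), engaged; cmd=(-18.000, 13.000, 0.000°) → follower=(8.000, 110.000, 83.000°)

28.000 88.000 58.000
28.000 88.000 58.000
26.000 97.000 83.000
26.000 97.000 83.000
8.000 110.000 83.000


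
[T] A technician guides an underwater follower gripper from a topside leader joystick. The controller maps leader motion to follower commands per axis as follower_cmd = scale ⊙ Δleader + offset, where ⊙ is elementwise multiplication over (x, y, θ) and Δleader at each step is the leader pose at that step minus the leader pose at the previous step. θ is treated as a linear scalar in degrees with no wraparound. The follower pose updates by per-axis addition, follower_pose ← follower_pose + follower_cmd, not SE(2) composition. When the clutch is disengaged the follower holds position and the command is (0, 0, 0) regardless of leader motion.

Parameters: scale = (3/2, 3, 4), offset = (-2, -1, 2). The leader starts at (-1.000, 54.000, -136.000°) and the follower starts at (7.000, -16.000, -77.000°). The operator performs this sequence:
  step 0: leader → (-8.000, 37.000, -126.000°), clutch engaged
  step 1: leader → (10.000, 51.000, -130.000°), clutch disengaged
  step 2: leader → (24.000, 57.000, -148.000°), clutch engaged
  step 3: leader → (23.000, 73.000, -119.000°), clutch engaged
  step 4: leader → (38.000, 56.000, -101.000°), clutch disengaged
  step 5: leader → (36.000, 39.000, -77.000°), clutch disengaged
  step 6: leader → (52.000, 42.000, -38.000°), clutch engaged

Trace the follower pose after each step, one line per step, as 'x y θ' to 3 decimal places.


-5.500 -68.000 -35.000
-5.500 -68.000 -35.000
13.500 -51.000 -105.000
10.000 -4.000 13.000
10.000 -4.000 13.000
10.000 -4.000 13.000
32.000 4.000 171.000

step 0: Δleader=(-7.000, -17.000, 10.000°), engaged; cmd=(-12.500, -52.000, 42.000°) → follower=(-5.500, -68.000, -35.000°)
step 1: Δleader=(18.000, 14.000, -4.000°), disengaged; cmd=(0,0,0) → follower holds at (-5.500, -68.000, -35.000°)
step 2: Δleader=(14.000, 6.000, -18.000°), engaged; cmd=(19.000, 17.000, -70.000°) → follower=(13.500, -51.000, -105.000°)
step 3: Δleader=(-1.000, 16.000, 29.000°), engaged; cmd=(-3.500, 47.000, 118.000°) → follower=(10.000, -4.000, 13.000°)
step 4: Δleader=(15.000, -17.000, 18.000°), disengaged; cmd=(0,0,0) → follower holds at (10.000, -4.000, 13.000°)
step 5: Δleader=(-2.000, -17.000, 24.000°), disengaged; cmd=(0,0,0) → follower holds at (10.000, -4.000, 13.000°)
step 6: Δleader=(16.000, 3.000, 39.000°), engaged; cmd=(22.000, 8.000, 158.000°) → follower=(32.000, 4.000, 171.000°)


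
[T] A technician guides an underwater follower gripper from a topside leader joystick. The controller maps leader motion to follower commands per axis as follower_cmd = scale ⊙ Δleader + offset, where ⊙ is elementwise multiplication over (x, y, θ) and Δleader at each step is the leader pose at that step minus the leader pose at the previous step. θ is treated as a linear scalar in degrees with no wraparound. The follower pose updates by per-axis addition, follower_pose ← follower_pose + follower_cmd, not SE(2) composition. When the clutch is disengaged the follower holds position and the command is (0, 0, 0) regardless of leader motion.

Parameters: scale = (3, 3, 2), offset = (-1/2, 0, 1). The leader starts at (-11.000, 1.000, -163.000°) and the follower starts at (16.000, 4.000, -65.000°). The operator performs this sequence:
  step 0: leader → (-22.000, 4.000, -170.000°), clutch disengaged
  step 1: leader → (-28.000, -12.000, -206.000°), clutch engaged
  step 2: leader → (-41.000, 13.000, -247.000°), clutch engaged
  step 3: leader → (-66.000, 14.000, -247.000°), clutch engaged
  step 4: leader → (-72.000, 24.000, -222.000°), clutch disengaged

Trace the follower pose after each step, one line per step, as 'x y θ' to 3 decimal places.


16.000 4.000 -65.000
-2.500 -44.000 -136.000
-42.000 31.000 -217.000
-117.500 34.000 -216.000
-117.500 34.000 -216.000

step 0: Δleader=(-11.000, 3.000, -7.000°), disengaged; cmd=(0,0,0) → follower holds at (16.000, 4.000, -65.000°)
step 1: Δleader=(-6.000, -16.000, -36.000°), engaged; cmd=(-18.500, -48.000, -71.000°) → follower=(-2.500, -44.000, -136.000°)
step 2: Δleader=(-13.000, 25.000, -41.000°), engaged; cmd=(-39.500, 75.000, -81.000°) → follower=(-42.000, 31.000, -217.000°)
step 3: Δleader=(-25.000, 1.000, 0.000°), engaged; cmd=(-75.500, 3.000, 1.000°) → follower=(-117.500, 34.000, -216.000°)
step 4: Δleader=(-6.000, 10.000, 25.000°), disengaged; cmd=(0,0,0) → follower holds at (-117.500, 34.000, -216.000°)


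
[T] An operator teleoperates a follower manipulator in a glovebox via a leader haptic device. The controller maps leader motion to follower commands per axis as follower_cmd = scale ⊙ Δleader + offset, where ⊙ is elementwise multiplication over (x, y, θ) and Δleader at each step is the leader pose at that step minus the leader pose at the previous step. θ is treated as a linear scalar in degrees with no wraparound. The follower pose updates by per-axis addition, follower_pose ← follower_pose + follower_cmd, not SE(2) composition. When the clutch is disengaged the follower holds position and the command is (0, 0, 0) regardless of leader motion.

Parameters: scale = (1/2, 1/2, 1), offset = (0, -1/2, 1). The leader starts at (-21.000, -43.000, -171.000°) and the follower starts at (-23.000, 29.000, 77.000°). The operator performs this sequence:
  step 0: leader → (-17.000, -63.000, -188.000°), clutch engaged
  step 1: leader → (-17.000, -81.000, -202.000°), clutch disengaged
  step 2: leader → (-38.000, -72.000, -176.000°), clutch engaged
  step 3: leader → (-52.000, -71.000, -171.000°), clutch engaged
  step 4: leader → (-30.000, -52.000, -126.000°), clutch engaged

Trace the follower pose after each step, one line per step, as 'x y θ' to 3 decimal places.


step 0: Δleader=(4.000, -20.000, -17.000°), engaged; cmd=(2.000, -10.500, -16.000°) → follower=(-21.000, 18.500, 61.000°)
step 1: Δleader=(0.000, -18.000, -14.000°), disengaged; cmd=(0,0,0) → follower holds at (-21.000, 18.500, 61.000°)
step 2: Δleader=(-21.000, 9.000, 26.000°), engaged; cmd=(-10.500, 4.000, 27.000°) → follower=(-31.500, 22.500, 88.000°)
step 3: Δleader=(-14.000, 1.000, 5.000°), engaged; cmd=(-7.000, 0.000, 6.000°) → follower=(-38.500, 22.500, 94.000°)
step 4: Δleader=(22.000, 19.000, 45.000°), engaged; cmd=(11.000, 9.000, 46.000°) → follower=(-27.500, 31.500, 140.000°)

-21.000 18.500 61.000
-21.000 18.500 61.000
-31.500 22.500 88.000
-38.500 22.500 94.000
-27.500 31.500 140.000


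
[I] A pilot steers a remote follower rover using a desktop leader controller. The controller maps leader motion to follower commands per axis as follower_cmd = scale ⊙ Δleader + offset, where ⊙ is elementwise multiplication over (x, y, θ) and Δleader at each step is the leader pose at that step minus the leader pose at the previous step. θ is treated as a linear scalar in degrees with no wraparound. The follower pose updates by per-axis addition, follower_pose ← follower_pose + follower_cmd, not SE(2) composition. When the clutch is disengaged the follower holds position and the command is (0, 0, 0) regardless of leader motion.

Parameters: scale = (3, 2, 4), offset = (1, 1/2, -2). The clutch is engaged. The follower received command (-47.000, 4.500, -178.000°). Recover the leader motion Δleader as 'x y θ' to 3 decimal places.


axis x: (-47.000 − 1) / (3) = -16.000
axis y: (4.500 − 1/2) / (2) = 2.000
axis θ: (-178.000 − -2) / (4) = -44.000

-16.000 2.000 -44.000


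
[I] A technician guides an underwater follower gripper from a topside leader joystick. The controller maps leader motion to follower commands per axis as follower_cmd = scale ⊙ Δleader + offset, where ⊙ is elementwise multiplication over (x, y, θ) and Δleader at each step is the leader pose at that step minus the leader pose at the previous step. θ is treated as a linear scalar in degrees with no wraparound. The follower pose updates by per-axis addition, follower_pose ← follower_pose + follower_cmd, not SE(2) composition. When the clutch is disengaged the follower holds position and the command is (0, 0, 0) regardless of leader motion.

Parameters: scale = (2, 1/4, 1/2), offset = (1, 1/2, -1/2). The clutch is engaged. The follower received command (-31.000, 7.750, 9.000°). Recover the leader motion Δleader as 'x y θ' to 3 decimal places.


-16.000 29.000 19.000

axis x: (-31.000 − 1) / (2) = -16.000
axis y: (7.750 − 1/2) / (1/4) = 29.000
axis θ: (9.000 − -1/2) / (1/2) = 19.000


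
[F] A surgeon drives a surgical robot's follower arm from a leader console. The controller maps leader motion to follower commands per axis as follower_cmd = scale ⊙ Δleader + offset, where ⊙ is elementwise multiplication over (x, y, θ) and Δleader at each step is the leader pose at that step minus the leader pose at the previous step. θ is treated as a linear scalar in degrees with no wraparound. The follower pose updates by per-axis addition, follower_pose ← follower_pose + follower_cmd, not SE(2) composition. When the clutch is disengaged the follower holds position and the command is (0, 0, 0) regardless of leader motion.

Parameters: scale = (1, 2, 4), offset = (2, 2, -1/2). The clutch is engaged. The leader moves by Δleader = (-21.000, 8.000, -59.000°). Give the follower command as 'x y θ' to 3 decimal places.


-19.000 18.000 -236.500

axis x: 1·-21.000 + 2 = -19.000
axis y: 2·8.000 + 2 = 18.000
axis θ: 4·-59.000 + -1/2 = -236.500


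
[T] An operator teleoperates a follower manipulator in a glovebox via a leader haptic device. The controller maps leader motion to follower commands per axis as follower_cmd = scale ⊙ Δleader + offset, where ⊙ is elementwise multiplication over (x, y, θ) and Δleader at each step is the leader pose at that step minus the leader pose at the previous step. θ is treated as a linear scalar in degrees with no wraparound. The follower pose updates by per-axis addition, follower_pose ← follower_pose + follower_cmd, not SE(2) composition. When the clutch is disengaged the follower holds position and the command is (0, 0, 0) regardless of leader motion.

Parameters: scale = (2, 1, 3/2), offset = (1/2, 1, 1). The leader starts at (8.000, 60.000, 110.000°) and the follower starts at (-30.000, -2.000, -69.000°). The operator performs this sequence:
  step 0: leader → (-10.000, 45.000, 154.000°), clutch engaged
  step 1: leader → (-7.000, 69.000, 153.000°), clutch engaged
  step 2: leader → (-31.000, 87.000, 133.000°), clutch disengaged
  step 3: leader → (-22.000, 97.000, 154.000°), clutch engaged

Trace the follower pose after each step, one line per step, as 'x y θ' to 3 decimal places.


step 0: Δleader=(-18.000, -15.000, 44.000°), engaged; cmd=(-35.500, -14.000, 67.000°) → follower=(-65.500, -16.000, -2.000°)
step 1: Δleader=(3.000, 24.000, -1.000°), engaged; cmd=(6.500, 25.000, -0.500°) → follower=(-59.000, 9.000, -2.500°)
step 2: Δleader=(-24.000, 18.000, -20.000°), disengaged; cmd=(0,0,0) → follower holds at (-59.000, 9.000, -2.500°)
step 3: Δleader=(9.000, 10.000, 21.000°), engaged; cmd=(18.500, 11.000, 32.500°) → follower=(-40.500, 20.000, 30.000°)

-65.500 -16.000 -2.000
-59.000 9.000 -2.500
-59.000 9.000 -2.500
-40.500 20.000 30.000


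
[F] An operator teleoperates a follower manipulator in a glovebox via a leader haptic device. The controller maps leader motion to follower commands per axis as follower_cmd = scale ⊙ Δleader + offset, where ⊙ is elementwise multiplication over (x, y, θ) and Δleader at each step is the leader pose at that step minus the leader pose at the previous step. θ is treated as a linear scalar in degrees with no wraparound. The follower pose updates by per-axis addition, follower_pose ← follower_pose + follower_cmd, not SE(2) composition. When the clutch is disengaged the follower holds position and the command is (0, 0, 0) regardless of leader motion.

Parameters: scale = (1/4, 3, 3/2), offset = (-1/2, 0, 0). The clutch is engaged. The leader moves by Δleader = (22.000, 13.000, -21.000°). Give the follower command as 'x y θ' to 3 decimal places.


axis x: 1/4·22.000 + -1/2 = 5.000
axis y: 3·13.000 + 0 = 39.000
axis θ: 3/2·-21.000 + 0 = -31.500

5.000 39.000 -31.500


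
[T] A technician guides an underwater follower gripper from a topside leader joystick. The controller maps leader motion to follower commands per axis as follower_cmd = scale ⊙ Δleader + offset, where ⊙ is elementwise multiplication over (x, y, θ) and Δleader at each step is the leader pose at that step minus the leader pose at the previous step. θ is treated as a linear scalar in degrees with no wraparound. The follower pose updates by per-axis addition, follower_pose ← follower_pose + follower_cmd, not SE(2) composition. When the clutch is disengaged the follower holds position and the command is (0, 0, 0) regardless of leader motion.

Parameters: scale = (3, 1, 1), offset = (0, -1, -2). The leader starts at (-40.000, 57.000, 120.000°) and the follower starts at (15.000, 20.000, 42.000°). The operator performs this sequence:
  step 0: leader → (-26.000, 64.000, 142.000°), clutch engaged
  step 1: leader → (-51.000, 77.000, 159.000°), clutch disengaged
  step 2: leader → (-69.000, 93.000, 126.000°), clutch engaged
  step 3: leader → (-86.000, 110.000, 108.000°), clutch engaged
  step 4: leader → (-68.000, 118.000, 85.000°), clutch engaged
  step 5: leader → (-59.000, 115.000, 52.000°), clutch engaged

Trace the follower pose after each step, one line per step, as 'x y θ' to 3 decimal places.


57.000 26.000 62.000
57.000 26.000 62.000
3.000 41.000 27.000
-48.000 57.000 7.000
6.000 64.000 -18.000
33.000 60.000 -53.000

step 0: Δleader=(14.000, 7.000, 22.000°), engaged; cmd=(42.000, 6.000, 20.000°) → follower=(57.000, 26.000, 62.000°)
step 1: Δleader=(-25.000, 13.000, 17.000°), disengaged; cmd=(0,0,0) → follower holds at (57.000, 26.000, 62.000°)
step 2: Δleader=(-18.000, 16.000, -33.000°), engaged; cmd=(-54.000, 15.000, -35.000°) → follower=(3.000, 41.000, 27.000°)
step 3: Δleader=(-17.000, 17.000, -18.000°), engaged; cmd=(-51.000, 16.000, -20.000°) → follower=(-48.000, 57.000, 7.000°)
step 4: Δleader=(18.000, 8.000, -23.000°), engaged; cmd=(54.000, 7.000, -25.000°) → follower=(6.000, 64.000, -18.000°)
step 5: Δleader=(9.000, -3.000, -33.000°), engaged; cmd=(27.000, -4.000, -35.000°) → follower=(33.000, 60.000, -53.000°)


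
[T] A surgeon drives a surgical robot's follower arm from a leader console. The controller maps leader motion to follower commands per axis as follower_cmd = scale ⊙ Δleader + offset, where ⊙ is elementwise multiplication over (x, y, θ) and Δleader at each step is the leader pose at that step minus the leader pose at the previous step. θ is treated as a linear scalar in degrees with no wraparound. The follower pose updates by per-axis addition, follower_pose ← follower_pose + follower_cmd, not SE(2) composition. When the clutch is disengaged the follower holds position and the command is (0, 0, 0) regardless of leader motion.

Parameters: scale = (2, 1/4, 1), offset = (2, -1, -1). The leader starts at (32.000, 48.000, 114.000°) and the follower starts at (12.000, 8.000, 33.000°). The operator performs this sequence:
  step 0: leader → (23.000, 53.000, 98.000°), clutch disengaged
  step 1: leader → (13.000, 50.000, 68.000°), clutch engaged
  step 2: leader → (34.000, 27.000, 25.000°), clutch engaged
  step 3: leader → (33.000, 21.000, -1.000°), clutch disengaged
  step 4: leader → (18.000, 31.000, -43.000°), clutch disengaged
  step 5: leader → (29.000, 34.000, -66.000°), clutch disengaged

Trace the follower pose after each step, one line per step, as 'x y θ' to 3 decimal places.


12.000 8.000 33.000
-6.000 6.250 2.000
38.000 -0.500 -42.000
38.000 -0.500 -42.000
38.000 -0.500 -42.000
38.000 -0.500 -42.000

step 0: Δleader=(-9.000, 5.000, -16.000°), disengaged; cmd=(0,0,0) → follower holds at (12.000, 8.000, 33.000°)
step 1: Δleader=(-10.000, -3.000, -30.000°), engaged; cmd=(-18.000, -1.750, -31.000°) → follower=(-6.000, 6.250, 2.000°)
step 2: Δleader=(21.000, -23.000, -43.000°), engaged; cmd=(44.000, -6.750, -44.000°) → follower=(38.000, -0.500, -42.000°)
step 3: Δleader=(-1.000, -6.000, -26.000°), disengaged; cmd=(0,0,0) → follower holds at (38.000, -0.500, -42.000°)
step 4: Δleader=(-15.000, 10.000, -42.000°), disengaged; cmd=(0,0,0) → follower holds at (38.000, -0.500, -42.000°)
step 5: Δleader=(11.000, 3.000, -23.000°), disengaged; cmd=(0,0,0) → follower holds at (38.000, -0.500, -42.000°)


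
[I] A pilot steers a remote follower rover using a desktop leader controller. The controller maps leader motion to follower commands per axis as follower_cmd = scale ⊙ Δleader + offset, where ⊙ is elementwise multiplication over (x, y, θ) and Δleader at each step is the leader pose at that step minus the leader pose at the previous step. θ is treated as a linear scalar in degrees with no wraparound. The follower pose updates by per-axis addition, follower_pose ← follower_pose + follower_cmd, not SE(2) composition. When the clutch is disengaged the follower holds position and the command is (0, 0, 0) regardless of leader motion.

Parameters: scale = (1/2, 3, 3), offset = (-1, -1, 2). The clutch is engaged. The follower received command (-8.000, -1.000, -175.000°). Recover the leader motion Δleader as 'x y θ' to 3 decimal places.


axis x: (-8.000 − -1) / (1/2) = -14.000
axis y: (-1.000 − -1) / (3) = 0.000
axis θ: (-175.000 − 2) / (3) = -59.000

-14.000 0.000 -59.000


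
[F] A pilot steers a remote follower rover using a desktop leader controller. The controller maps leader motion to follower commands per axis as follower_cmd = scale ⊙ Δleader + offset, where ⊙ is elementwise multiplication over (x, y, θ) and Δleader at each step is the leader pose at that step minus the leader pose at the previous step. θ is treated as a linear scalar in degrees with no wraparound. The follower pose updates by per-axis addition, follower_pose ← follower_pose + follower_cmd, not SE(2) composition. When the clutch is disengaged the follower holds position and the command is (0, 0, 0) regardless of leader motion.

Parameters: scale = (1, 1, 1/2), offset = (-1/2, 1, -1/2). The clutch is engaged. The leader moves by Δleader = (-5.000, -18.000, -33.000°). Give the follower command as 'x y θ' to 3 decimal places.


axis x: 1·-5.000 + -1/2 = -5.500
axis y: 1·-18.000 + 1 = -17.000
axis θ: 1/2·-33.000 + -1/2 = -17.000

-5.500 -17.000 -17.000


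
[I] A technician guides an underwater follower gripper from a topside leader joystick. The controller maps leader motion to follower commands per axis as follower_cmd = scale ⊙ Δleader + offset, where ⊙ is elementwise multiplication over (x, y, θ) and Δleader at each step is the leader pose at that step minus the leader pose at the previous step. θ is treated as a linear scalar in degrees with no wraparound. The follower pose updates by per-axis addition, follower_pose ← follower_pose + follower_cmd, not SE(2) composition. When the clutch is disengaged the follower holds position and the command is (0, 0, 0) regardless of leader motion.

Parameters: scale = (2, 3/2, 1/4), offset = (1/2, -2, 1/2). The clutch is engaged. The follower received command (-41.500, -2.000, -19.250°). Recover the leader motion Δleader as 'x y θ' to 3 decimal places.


-21.000 0.000 -79.000

axis x: (-41.500 − 1/2) / (2) = -21.000
axis y: (-2.000 − -2) / (3/2) = 0.000
axis θ: (-19.250 − 1/2) / (1/4) = -79.000
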